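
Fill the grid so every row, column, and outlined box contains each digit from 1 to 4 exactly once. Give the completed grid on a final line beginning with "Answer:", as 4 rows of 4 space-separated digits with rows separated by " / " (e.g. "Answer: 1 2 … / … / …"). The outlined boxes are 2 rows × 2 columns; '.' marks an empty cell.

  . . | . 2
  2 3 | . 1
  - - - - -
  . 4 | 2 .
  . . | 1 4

Step 1. [r3c1∈{1,3}] in row 3, 1 fits only at r3c1, so r3c1=1.
Step 2. [r1c1∈{4}] r1c1 has the single candidate 4, so r1c1=4.
Step 3. [r3c4∈{3}] r3c4's peers cover all but 3, so r3c4=3.
Step 4. [r4c1∈{3}] nothing but 3 survives at r4c1 ⇒ r4c1=3.
Step 5. [r1c3∈{3}] r1c3's peers cover all but 3, so r1c3=3.
Step 6. [r1c2∈{1}] r1c2 is down to just 1 ⇒ r1c2=1.
Step 7. [r4c2∈{2}] r4c2's peers cover all but 2. So r4c2=2.
Step 8. [r2c3∈{4}] r2c3 is down to just 4. So r2c3=4.

Answer: 4 1 3 2 / 2 3 4 1 / 1 4 2 3 / 3 2 1 4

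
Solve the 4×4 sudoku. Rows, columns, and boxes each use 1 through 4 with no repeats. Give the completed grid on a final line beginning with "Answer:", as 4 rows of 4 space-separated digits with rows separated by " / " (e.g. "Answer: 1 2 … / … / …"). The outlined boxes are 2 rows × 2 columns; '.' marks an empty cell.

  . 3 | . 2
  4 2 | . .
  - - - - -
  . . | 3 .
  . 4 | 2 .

Step 1. [r3c2∈{1}] r3c2 has the single candidate 1 ⇒ r3c2=1.
Step 2. [r2c3∈{1}] r2c3 has the single candidate 1, so r2c3=1.
Step 3. [r3c4∈{4}] r3c4's peers cover all but 4. So r3c4=4.
Step 4. [r1c1∈{1}] r1c1 is down to just 1, so r1c1=1.
Step 5. [r3c1∈{2}] nothing but 2 survives at r3c1, so r3c1=2.
Step 6. [r4c4∈{1}] nothing but 1 survives at r4c4. So r4c4=1.
Step 7. [r4c1∈{3}] r4c1 is down to just 3. So r4c1=3.
Step 8. [r1c3∈{4}] only 4 remains possible at r1c3, so r1c3=4.
Step 9. [r2c4∈{3}] r2c4's peers cover all but 3, so r2c4=3.

Answer: 1 3 4 2 / 4 2 1 3 / 2 1 3 4 / 3 4 2 1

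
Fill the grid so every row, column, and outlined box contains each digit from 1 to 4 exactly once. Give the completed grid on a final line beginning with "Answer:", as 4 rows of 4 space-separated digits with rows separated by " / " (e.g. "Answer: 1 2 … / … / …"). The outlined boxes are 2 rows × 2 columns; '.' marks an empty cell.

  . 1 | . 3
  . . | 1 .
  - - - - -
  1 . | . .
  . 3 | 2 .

Step 1. [r4c1∈{4}] only 4 remains possible at r4c1. So r4c1=4.
Step 2. [r2c4∈{2,4}] col 4 places 2 nowhere but r2c4 ⇒ r2c4=2.
Step 3. [r3c3∈{3,4}] across row 3, 3 lands solely at r3c3 ⇒ r3c3=3.
Step 4. [r2c2∈{4}] r2c2 has the single candidate 4 ⇒ r2c2=4.
Step 5. [r3c2∈{2}] r3c2 has the single candidate 2, so r3c2=2.
Step 6. [r3c4∈{4}] r3c4 has the single candidate 4, so r3c4=4.
Step 7. [r1c3∈{4}] r1c3's peers cover all but 4. So r1c3=4.
Step 8. [r1c1∈{2}] r1c1's peers cover all but 2, so r1c1=2.
Step 9. [r4c4∈{1}] r4c4's peers cover all but 1 ⇒ r4c4=1.
Step 10. [r2c1∈{3}] only 3 remains possible at r2c1 ⇒ r2c1=3.

Answer: 2 1 4 3 / 3 4 1 2 / 1 2 3 4 / 4 3 2 1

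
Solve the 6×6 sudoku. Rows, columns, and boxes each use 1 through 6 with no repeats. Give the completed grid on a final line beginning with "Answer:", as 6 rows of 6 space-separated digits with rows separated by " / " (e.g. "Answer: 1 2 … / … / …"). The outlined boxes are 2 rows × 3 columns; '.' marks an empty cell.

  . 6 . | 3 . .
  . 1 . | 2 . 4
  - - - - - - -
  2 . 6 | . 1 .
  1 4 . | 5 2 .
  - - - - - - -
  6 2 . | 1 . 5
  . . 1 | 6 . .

Step 1. [r4c3∈{3}] r4c3 has the single candidate 3 ⇒ r4c3=3.
Step 2. [r2c3∈{5}] nothing but 5 survives at r2c3 ⇒ r2c3=5.
Step 3. [r6c2∈{3,5}] col 2 places 3 nowhere but r6c2, so r6c2=3.
Step 4. [r5c3∈{4}] r5c3's peers cover all but 4, so r5c3=4.
Step 5. [r6c6∈{2}] only 2 remains possible at r6c6, so r6c6=2.
Step 6. [r3c2∈{5}] only 5 remains possible at r3c2, so r3c2=5.
Step 7. [r1c6∈{1}] r1c6 is down to just 1, so r1c6=1.
Step 8. [r4c6∈{6}] r4c6 has the single candidate 6. So r4c6=6.
Step 9. [r1c1∈{4}] nothing but 4 survives at r1c1 ⇒ r1c1=4.
Step 10. [r5c5∈{3}] r5c5 is down to just 3, so r5c5=3.
Step 11. [r2c5∈{6}] r2c5 has the single candidate 6, so r2c5=6.
Step 12. [r1c3∈{2}] r1c3 is down to just 2 ⇒ r1c3=2.
Step 13. [r3c4∈{4}] r3c4 is down to just 4. So r3c4=4.
Step 14. [r3c6∈{3}] nothing but 3 survives at r3c6, so r3c6=3.
Step 15. [r2c1∈{3}] r2c1's peers cover all but 3. So r2c1=3.
Step 16. [r6c5∈{4}] r6c5 has the single candidate 4 ⇒ r6c5=4.
Step 17. [r1c5∈{5}] r1c5's peers cover all but 5, so r1c5=5.
Step 18. [r6c1∈{5}] nothing but 5 survives at r6c1 ⇒ r6c1=5.

Answer: 4 6 2 3 5 1 / 3 1 5 2 6 4 / 2 5 6 4 1 3 / 1 4 3 5 2 6 / 6 2 4 1 3 5 / 5 3 1 6 4 2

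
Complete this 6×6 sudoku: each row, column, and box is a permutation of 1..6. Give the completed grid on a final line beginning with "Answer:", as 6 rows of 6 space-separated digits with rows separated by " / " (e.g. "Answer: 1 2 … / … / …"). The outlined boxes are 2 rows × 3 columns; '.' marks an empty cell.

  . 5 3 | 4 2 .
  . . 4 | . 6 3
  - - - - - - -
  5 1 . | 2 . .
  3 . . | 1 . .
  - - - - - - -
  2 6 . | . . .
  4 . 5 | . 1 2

Step 1. [r4c2∈{2,4}] r4c2 is the only open cell in col 2 admitting 4 ⇒ r4c2=4.
Step 2. [r4c5∈{5}] r4c5 has the single candidate 5 ⇒ r4c5=5.
Step 3. [r4c6∈{6}] r4c6 has the single candidate 6, so r4c6=6.
Step 4. [r3c5∈{3,4}] in row 3, 3 fits only at r3c5. So r3c5=3.
Step 5. [r5c6∈{4,5}] 5 has one home in col 6: r5c6, so r5c6=5.
Step 6. [r6c4∈{3,6}] r6c4 is the only open cell in row 6 admitting 6 ⇒ r6c4=6.
Step 7. [r1c6∈{1}] r1c6 is down to just 1, so r1c6=1.
Step 8. [r1c1∈{6}] r1c1 has the single candidate 6, so r1c1=6.
Step 9. [r2c4∈{5}] nothing but 5 survives at r2c4. So r2c4=5.
Step 10. [r3c6∈{4}] r3c6's peers cover all but 4 ⇒ r3c6=4.
Step 11. [r2c1∈{1}] r2c1's peers cover all but 1 ⇒ r2c1=1.
Step 12. [r2c2∈{2}] only 2 remains possible at r2c2, so r2c2=2.
Step 13. [r3c3∈{6}] r3c3 has the single candidate 6, so r3c3=6.
Step 14. [r6c2∈{3}] r6c2 is down to just 3, so r6c2=3.
Step 15. [r4c3∈{2}] r4c3 has the single candidate 2, so r4c3=2.
Step 16. [r5c3∈{1}] nothing but 1 survives at r5c3, so r5c3=1.
Step 17. [r5c5∈{4}] nothing but 4 survives at r5c5. So r5c5=4.
Step 18. [r5c4∈{3}] only 3 remains possible at r5c4. So r5c4=3.

Answer: 6 5 3 4 2 1 / 1 2 4 5 6 3 / 5 1 6 2 3 4 / 3 4 2 1 5 6 / 2 6 1 3 4 5 / 4 3 5 6 1 2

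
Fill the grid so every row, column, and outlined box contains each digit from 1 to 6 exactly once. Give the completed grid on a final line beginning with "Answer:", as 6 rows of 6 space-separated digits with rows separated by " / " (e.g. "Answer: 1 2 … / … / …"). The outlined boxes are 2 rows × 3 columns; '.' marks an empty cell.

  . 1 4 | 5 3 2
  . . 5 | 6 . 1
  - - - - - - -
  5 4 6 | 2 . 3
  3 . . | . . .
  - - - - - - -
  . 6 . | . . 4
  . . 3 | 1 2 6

Step 1. [r4c3∈{1,2}] box 3 places 1 nowhere but r4c3, so r4c3=1.
Step 2. [r2c1∈{2}] r2c1's peers cover all but 2 ⇒ r2c1=2.
Step 3. [r4c5∈{4,5,6}] 6 has one home in row 4: r4c5. So r4c5=6.
Step 4. [r1c1∈{6}] only 6 remains possible at r1c1. So r1c1=6.
Step 5. [r4c2∈{2}] r4c2's peers cover all but 2, so r4c2=2.
Step 6. [r3c5∈{1}] only 1 remains possible at r3c5. So r3c5=1.
Step 7. [r5c1∈{1}] r5c1's peers cover all but 1, so r5c1=1.
Step 8. [r6c2∈{5}] r6c2's peers cover all but 5, so r6c2=5.
Step 9. [r4c6∈{5}] only 5 remains possible at r4c6. So r4c6=5.
Step 10. [r5c3∈{2}] r5c3 is down to just 2, so r5c3=2.
Step 11. [r6c1∈{4}] nothing but 4 survives at r6c1 ⇒ r6c1=4.
Step 12. [r2c2∈{3}] r2c2 has the single candidate 3 ⇒ r2c2=3.
Step 13. [r2c5∈{4}] r2c5's peers cover all but 4 ⇒ r2c5=4.
Step 14. [r4c4∈{4}] nothing but 4 survives at r4c4. So r4c4=4.
Step 15. [r5c4∈{3}] only 3 remains possible at r5c4. So r5c4=3.
Step 16. [r5c5∈{5}] r5c5 is down to just 5. So r5c5=5.

Answer: 6 1 4 5 3 2 / 2 3 5 6 4 1 / 5 4 6 2 1 3 / 3 2 1 4 6 5 / 1 6 2 3 5 4 / 4 5 3 1 2 6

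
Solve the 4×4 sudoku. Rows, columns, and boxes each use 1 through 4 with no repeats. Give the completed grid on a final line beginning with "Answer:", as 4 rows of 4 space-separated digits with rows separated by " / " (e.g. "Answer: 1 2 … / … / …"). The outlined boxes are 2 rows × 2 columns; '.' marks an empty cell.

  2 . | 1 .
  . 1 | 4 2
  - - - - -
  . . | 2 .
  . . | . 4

Step 1. [r2c1∈{3}] only 3 remains possible at r2c1. So r2c1=3.
Step 2. [r4c3∈{3}] r4c3's peers cover all but 3 ⇒ r4c3=3.
Step 3. [r3c1∈{1,4}] r3c1 is the only open cell in col 1 admitting 4 ⇒ r3c1=4.
Step 4. [r1c4∈{3}] nothing but 3 survives at r1c4, so r1c4=3.
Step 5. [r4c2∈{2}] nothing but 2 survives at r4c2 ⇒ r4c2=2.
Step 6. [r3c2∈{3}] nothing but 3 survives at r3c2. So r3c2=3.
Step 7. [r1c2∈{4}] only 4 remains possible at r1c2, so r1c2=4.
Step 8. [r3c4∈{1}] r3c4 has the single candidate 1 ⇒ r3c4=1.
Step 9. [r4c1∈{1}] nothing but 1 survives at r4c1, so r4c1=1.

Answer: 2 4 1 3 / 3 1 4 2 / 4 3 2 1 / 1 2 3 4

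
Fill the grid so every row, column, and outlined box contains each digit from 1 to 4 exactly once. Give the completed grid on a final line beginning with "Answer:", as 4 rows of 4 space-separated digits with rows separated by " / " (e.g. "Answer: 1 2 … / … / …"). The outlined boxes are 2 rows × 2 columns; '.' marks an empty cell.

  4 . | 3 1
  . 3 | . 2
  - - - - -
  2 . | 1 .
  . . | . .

Step 1. [r3c4∈{3,4}] r3c4 is the only open cell in row 3 admitting 3, so r3c4=3.
Step 2. [r4c4∈{4}] r4c4 is down to just 4. So r4c4=4.
Step 3. [r4c1∈{1,3}] in row 4, 3 fits only at r4c1. So r4c1=3.
Step 4. [r1c2∈{2}] r1c2's peers cover all but 2, so r1c2=2.
Step 5. [r2c3∈{4}] only 4 remains possible at r2c3. So r2c3=4.
Step 6. [r4c2∈{1}] r4c2 has the single candidate 1 ⇒ r4c2=1.
Step 7. [r2c1∈{1}] r2c1 has the single candidate 1 ⇒ r2c1=1.
Step 8. [r3c2∈{4}] nothing but 4 survives at r3c2, so r3c2=4.
Step 9. [r4c3∈{2}] nothing but 2 survives at r4c3 ⇒ r4c3=2.

Answer: 4 2 3 1 / 1 3 4 2 / 2 4 1 3 / 3 1 2 4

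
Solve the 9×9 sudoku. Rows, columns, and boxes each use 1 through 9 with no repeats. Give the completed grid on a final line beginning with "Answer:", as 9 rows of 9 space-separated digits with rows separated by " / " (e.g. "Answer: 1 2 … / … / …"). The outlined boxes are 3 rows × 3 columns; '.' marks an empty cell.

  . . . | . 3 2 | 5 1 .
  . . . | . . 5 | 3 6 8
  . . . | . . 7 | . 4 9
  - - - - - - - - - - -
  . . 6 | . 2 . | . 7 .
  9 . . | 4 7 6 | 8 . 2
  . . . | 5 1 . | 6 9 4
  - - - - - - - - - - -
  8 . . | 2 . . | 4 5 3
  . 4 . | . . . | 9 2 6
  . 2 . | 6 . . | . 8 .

Step 1. [r7c5∈{9}] nothing but 9 survives at r7c5 ⇒ r7c5=9.
Step 2. [r9c3∈{1,3,5,7,9}] r9c3 is the only open cell in row 9 admitting 9, so r9c3=9.
Step 3. [r7c6∈{1}] only 1 remains possible at r7c6. So r7c6=1.
Step 4. [r7c3∈{7}] nothing but 7 survives at r7c3. So r7c3=7.
Step 5. [r4c1∈{1,3,4,5}] in row 4, 4 fits only at r4c1. So r4c1=4.
Step 6. [r4c6∈{3,8,9}] across col 6, 9 lands solely at r4c6. So r4c6=9.
Step 7. [r4c7∈{1}] r4c7's peers cover all but 1. So r4c7=1.
Step 8. [r1c9∈{7}] r1c9 has the single candidate 7, so r1c9=7.
Step 9. [r3c5∈{6,8}] across col 5, 6 lands solely at r3c5 ⇒ r3c5=6.
Step 10. [r8c5∈{5,8}] col 5 places 8 nowhere but r8c5. So r8c5=8.
Step 11. [r8c6∈{3}] r8c6's peers cover all but 3. So r8c6=3.
Step 12. [r9c1∈{1,3,5}] 3 has one home in row 9: r9c1, so r9c1=3.
Step 13. [r6c6∈{8}] r6c6's peers cover all but 8 ⇒ r6c6=8.
Step 14. [r4c2∈{3,5,8}] across row 4, 8 lands solely at r4c2 ⇒ r4c2=8.
Step 15. [r1c3∈{4,8}] across row 1, 4 lands solely at r1c3 ⇒ r1c3=4.
Step 16. [r3c3∈{1,2,3,5,8}] 8 has one home in col 3: r3c3. So r3c3=8.
Step 17. [r3c2∈{1,3,5}] in row 3, 3 fits only at r3c2. So r3c2=3.
Step 18. [r3c1∈{1,2,5}] across row 3, 5 lands solely at r3c1 ⇒ r3c1=5.
Step 19. [r6c2∈{7}] r6c2 is down to just 7. So r6c2=7.
Step 20. [r8c1∈{1}] r8c1's peers cover all but 1 ⇒ r8c1=1.
Step 21. [r5c2∈{1,5}] in col 2, 5 fits only at r5c2, so r5c2=5.
Step 22. [r2c2∈{1,9}] r2c2 is the only open cell in col 2 admitting 1 ⇒ r2c2=1.
Step 23. [r1c2∈{6,9}] across col 2, 9 lands solely at r1c2. So r1c2=9.
Step 24. [r6c3∈{2,3}] 3 has one home in row 6: r6c3 ⇒ r6c3=3.
Step 25. [r2c1∈{2,7}] 7 has one home in row 2: r2c1, so r2c1=7.
Step 26. [r9c5∈{4,5}] 5 has one home in row 9: r9c5. So r9c5=5.
Step 27. [r9c7∈{7}] nothing but 7 survives at r9c7. So r9c7=7.
Step 28. [r5c3∈{1}] r5c3's peers cover all but 1 ⇒ r5c3=1.
Step 29. [r2c5∈{4}] r2c5 has the single candidate 4. So r2c5=4.
Step 30. [r9c6∈{4}] r9c6's peers cover all but 4. So r9c6=4.
Step 31. [r8c3∈{5}] r8c3 is down to just 5. So r8c3=5.
Step 32. [r8c4∈{7}] r8c4's peers cover all but 7. So r8c4=7.
Step 33. [r4c4∈{3}] r4c4 is down to just 3, so r4c4=3.
Step 34. [r1c4∈{8}] r1c4 is down to just 8. So r1c4=8.
Step 35. [r3c7∈{2}] nothing but 2 survives at r3c7. So r3c7=2.
Step 36. [r5c8∈{3}] r5c8 has the single candidate 3. So r5c8=3.
Step 37. [r9c9∈{1}] r9c9 is down to just 1. So r9c9=1.
Step 38. [r1c1∈{6}] r1c1 has the single candidate 6 ⇒ r1c1=6.
Step 39. [r6c1∈{2}] only 2 remains possible at r6c1, so r6c1=2.
Step 40. [r2c3∈{2}] only 2 remains possible at r2c3 ⇒ r2c3=2.
Step 41. [r3c4∈{1}] r3c4's peers cover all but 1 ⇒ r3c4=1.
Step 42. [r7c2∈{6}] r7c2 is down to just 6. So r7c2=6.
Step 43. [r4c9∈{5}] r4c9 is down to just 5. So r4c9=5.
Step 44. [r2c4∈{9}] r2c4 is down to just 9 ⇒ r2c4=9.

Answer: 6 9 4 8 3 2 5 1 7 / 7 1 2 9 4 5 3 6 8 / 5 3 8 1 6 7 2 4 9 / 4 8 6 3 2 9 1 7 5 / 9 5 1 4 7 6 8 3 2 / 2 7 3 5 1 8 6 9 4 / 8 6 7 2 9 1 4 5 3 / 1 4 5 7 8 3 9 2 6 / 3 2 9 6 5 4 7 8 1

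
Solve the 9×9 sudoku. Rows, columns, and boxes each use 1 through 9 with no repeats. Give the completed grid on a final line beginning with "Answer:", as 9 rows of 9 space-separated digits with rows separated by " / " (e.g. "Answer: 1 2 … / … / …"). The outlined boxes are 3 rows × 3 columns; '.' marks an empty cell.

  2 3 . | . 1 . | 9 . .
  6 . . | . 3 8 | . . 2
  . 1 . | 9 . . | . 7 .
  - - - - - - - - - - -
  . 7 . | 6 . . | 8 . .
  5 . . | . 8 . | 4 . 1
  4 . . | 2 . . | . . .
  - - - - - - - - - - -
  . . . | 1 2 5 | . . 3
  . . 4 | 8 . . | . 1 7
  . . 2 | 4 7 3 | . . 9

Step 1. [r7c7∈{6}] r7c7 has the single candidate 6 ⇒ r7c7=6.
Step 2. [r4c9∈{5}] r4c9 is down to just 5 ⇒ r4c9=5.
Step 3. [r6c9∈{6}] nothing but 6 survives at r6c9 ⇒ r6c9=6.
Step 4. [r3c1∈{8}] only 8 remains possible at r3c1, so r3c1=8.
Step 5. [r9c7∈{5}] only 5 remains possible at r9c7, so r9c7=5.
Step 6. [r3c9∈{4}] nothing but 4 survives at r3c9. So r3c9=4.
Step 7. [r3c3∈{5}] r3c3 is down to just 5. So r3c3=5.
Step 8. [r1c3∈{7}] nothing but 7 survives at r1c3. So r1c3=7.
Step 9. [r2c3∈{9}] only 9 remains possible at r2c3. So r2c3=9.
Step 10. [r7c3∈{8}] r7c3 has the single candidate 8. So r7c3=8.
Step 11. [r7c2∈{9}] r7c2 is down to just 9. So r7c2=9.
Step 12. [r4c1∈{1,3,9}] across col 1, 9 lands solely at r4c1 ⇒ r4c1=9.
Step 13. [r3c5∈{6}] r3c5's peers cover all but 6. So r3c5=6.
Step 14. [r5c4∈{3,7}] across col 4, 3 lands solely at r5c4, so r5c4=3.
Step 15. [r5c2∈{2,6}] r5c2 is the only open cell in col 2 admitting 2 ⇒ r5c2=2.
Step 16. [r6c7∈{3,7}] col 7 places 7 nowhere but r6c7 ⇒ r6c7=7.
Step 17. [r5c8∈{9}] r5c8 has the single candidate 9 ⇒ r5c8=9.
Step 18. [r2c8∈{5}] r2c8 is down to just 5, so r2c8=5.
Step 19. [r6c8∈{3}] r6c8 has the single candidate 3. So r6c8=3.
Step 20. [r8c6∈{6,9}] 6 has one home in col 6: r8c6. So r8c6=6.
Step 21. [r6c6∈{1,9}] 9 has one home in col 6: r6c6. So r6c6=9.
Step 22. [r4c6∈{1,4}] col 6 places 1 nowhere but r4c6 ⇒ r4c6=1.
Step 23. [r1c8∈{6,8}] row 1 places 6 nowhere but r1c8. So r1c8=6.
Step 24. [r7c1∈{7}] only 7 remains possible at r7c1. So r7c1=7.
Step 25. [r5c3∈{6}] r5c3's peers cover all but 6, so r5c3=6.
Step 26. [r9c8∈{8}] r9c8's peers cover all but 8, so r9c8=8.
Step 27. [r9c1∈{1}] nothing but 1 survives at r9c1, so r9c1=1.
Step 28. [r2c2∈{4}] r2c2 has the single candidate 4, so r2c2=4.
Step 29. [r8c1∈{3}] only 3 remains possible at r8c1 ⇒ r8c1=3.
Step 30. [r2c4∈{7}] r2c4 is down to just 7. So r2c4=7.
Step 31. [r6c5∈{5}] only 5 remains possible at r6c5 ⇒ r6c5=5.
Step 32. [r1c9∈{8}] only 8 remains possible at r1c9 ⇒ r1c9=8.
Step 33. [r3c6∈{2}] r3c6 is down to just 2. So r3c6=2.
Step 34. [r6c2∈{8}] r6c2 has the single candidate 8 ⇒ r6c2=8.
Step 35. [r7c8∈{4}] only 4 remains possible at r7c8. So r7c8=4.
Step 36. [r8c7∈{2}] only 2 remains possible at r8c7, so r8c7=2.
Step 37. [r8c5∈{9}] r8c5 is down to just 9 ⇒ r8c5=9.
Step 38. [r3c7∈{3}] r3c7's peers cover all but 3, so r3c7=3.
Step 39. [r6c3∈{1}] r6c3 is down to just 1, so r6c3=1.
Step 40. [r4c3∈{3}] r4c3 is down to just 3 ⇒ r4c3=3.
Step 41. [r9c2∈{6}] nothing but 6 survives at r9c2. So r9c2=6.
Step 42. [r1c6∈{4}] r1c6 has the single candidate 4. So r1c6=4.
Step 43. [r4c5∈{4}] nothing but 4 survives at r4c5. So r4c5=4.
Step 44. [r4c8∈{2}] nothing but 2 survives at r4c8, so r4c8=2.
Step 45. [r8c2∈{5}] nothing but 5 survives at r8c2, so r8c2=5.
Step 46. [r2c7∈{1}] nothing but 1 survives at r2c7. So r2c7=1.
Step 47. [r5c6∈{7}] r5c6's peers cover all but 7, so r5c6=7.
Step 48. [r1c4∈{5}] r1c4 has the single candidate 5, so r1c4=5.

Answer: 2 3 7 5 1 4 9 6 8 / 6 4 9 7 3 8 1 5 2 / 8 1 5 9 6 2 3 7 4 / 9 7 3 6 4 1 8 2 5 / 5 2 6 3 8 7 4 9 1 / 4 8 1 2 5 9 7 3 6 / 7 9 8 1 2 5 6 4 3 / 3 5 4 8 9 6 2 1 7 / 1 6 2 4 7 3 5 8 9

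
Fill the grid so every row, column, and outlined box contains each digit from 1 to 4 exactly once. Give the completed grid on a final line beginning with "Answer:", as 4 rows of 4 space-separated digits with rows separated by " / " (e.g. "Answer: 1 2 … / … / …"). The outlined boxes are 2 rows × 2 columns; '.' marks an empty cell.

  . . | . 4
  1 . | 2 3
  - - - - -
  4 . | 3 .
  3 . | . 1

Step 1. [r4c2∈{2}] nothing but 2 survives at r4c2 ⇒ r4c2=2.
Step 2. [r3c4∈{2}] r3c4 has the single candidate 2, so r3c4=2.
Step 3. [r1c1∈{2}] r1c1's peers cover all but 2, so r1c1=2.
Step 4. [r4c3∈{4}] only 4 remains possible at r4c3, so r4c3=4.
Step 5. [r3c2∈{1}] r3c2's peers cover all but 1. So r3c2=1.
Step 6. [r1c3∈{1}] only 1 remains possible at r1c3, so r1c3=1.
Step 7. [r2c2∈{4}] r2c2 is down to just 4. So r2c2=4.
Step 8. [r1c2∈{3}] nothing but 3 survives at r1c2, so r1c2=3.

Answer: 2 3 1 4 / 1 4 2 3 / 4 1 3 2 / 3 2 4 1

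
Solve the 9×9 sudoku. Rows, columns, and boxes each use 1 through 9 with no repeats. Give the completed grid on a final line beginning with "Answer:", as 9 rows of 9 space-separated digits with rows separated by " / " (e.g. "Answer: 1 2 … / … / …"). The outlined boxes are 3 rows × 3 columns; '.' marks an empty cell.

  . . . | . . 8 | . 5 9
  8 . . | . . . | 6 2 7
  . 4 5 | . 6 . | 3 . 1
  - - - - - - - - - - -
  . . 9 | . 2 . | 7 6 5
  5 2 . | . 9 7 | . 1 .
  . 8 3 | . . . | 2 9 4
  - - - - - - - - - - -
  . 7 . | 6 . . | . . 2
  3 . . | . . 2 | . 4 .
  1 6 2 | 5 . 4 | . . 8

Step 1. [r6c4∈{1}] r6c4 has the single candidate 1, so r6c4=1.
Step 2. [r1c3∈{1,6,7}] 7 has one home in col 3: r1c3, so r1c3=7.
Step 3. [r3c6∈{9}] r3c6 is down to just 9. So r3c6=9.
Step 4. [r4c4∈{3,4,8}] 8 has one home in row 4: r4c4 ⇒ r4c4=8.
Step 5. [r2c3∈{1}] nothing but 1 survives at r2c3. So r2c3=1.
Step 6. [r1c5∈{1,3,4}] r1c5 is the only open cell in row 1 admitting 1, so r1c5=1.
Step 7. [r5c4∈{3,4}] r5c4 is the only open cell in box 5 admitting 4, so r5c4=4.
Step 8. [r2c4∈{3}] r2c4's peers cover all but 3 ⇒ r2c4=3.
Step 9. [r7c8∈{3}] r7c8's peers cover all but 3 ⇒ r7c8=3.
Step 10. [r7c7∈{1,5,9}] across row 7, 5 lands solely at r7c7 ⇒ r7c7=5.
Step 11. [r8c4∈{7,9}] col 4 places 9 nowhere but r8c4 ⇒ r8c4=9.
Step 12. [r1c1∈{2,6}] in row 1, 6 fits only at r1c1, so r1c1=6.
Step 13. [r8c5∈{7,8}] r8c5 is the only open cell in row 8 admitting 7, so r8c5=7.
Step 14. [r7c3∈{4,8}] across col 3, 4 lands solely at r7c3 ⇒ r7c3=4.
Step 15. [r6c5∈{5}] r6c5 has the single candidate 5 ⇒ r6c5=5.
Step 16. [r3c1∈{2}] only 2 remains possible at r3c1. So r3c1=2.
Step 17. [r3c4∈{7}] r3c4's peers cover all but 7 ⇒ r3c4=7.
Step 18. [r9c5∈{3}] only 3 remains possible at r9c5. So r9c5=3.
Step 19. [r2c6∈{5}] r2c6 has the single candidate 5, so r2c6=5.
Step 20. [r1c7∈{4}] r1c7 is down to just 4, so r1c7=4.
Step 21. [r8c2∈{5}] nothing but 5 survives at r8c2. So r8c2=5.
Step 22. [r8c7∈{1}] r8c7 is down to just 1 ⇒ r8c7=1.
Step 23. [r7c6∈{1}] r7c6 is down to just 1, so r7c6=1.
Step 24. [r5c7∈{8}] nothing but 8 survives at r5c7, so r5c7=8.
Step 25. [r3c8∈{8}] r3c8's peers cover all but 8, so r3c8=8.
Step 26. [r6c6∈{6}] r6c6 has the single candidate 6 ⇒ r6c6=6.
Step 27. [r5c9∈{3}] r5c9 has the single candidate 3 ⇒ r5c9=3.
Step 28. [r5c3∈{6}] nothing but 6 survives at r5c3 ⇒ r5c3=6.
Step 29. [r7c5∈{8}] r7c5 is down to just 8. So r7c5=8.
Step 30. [r4c1∈{4}] r4c1 is down to just 4. So r4c1=4.
Step 31. [r4c6∈{3}] r4c6 has the single candidate 3. So r4c6=3.
Step 32. [r6c1∈{7}] r6c1 has the single candidate 7 ⇒ r6c1=7.
Step 33. [r9c8∈{7}] only 7 remains possible at r9c8, so r9c8=7.
Step 34. [r9c7∈{9}] r9c7 is down to just 9. So r9c7=9.
Step 35. [r4c2∈{1}] only 1 remains possible at r4c2 ⇒ r4c2=1.
Step 36. [r7c1∈{9}] nothing but 9 survives at r7c1, so r7c1=9.
Step 37. [r1c2∈{3}] r1c2 has the single candidate 3. So r1c2=3.
Step 38. [r2c2∈{9}] r2c2's peers cover all but 9. So r2c2=9.
Step 39. [r1c4∈{2}] r1c4 has the single candidate 2. So r1c4=2.
Step 40. [r8c9∈{6}] nothing but 6 survives at r8c9 ⇒ r8c9=6.
Step 41. [r2c5∈{4}] nothing but 4 survives at r2c5 ⇒ r2c5=4.
Step 42. [r8c3∈{8}] r8c3's peers cover all but 8, so r8c3=8.

Answer: 6 3 7 2 1 8 4 5 9 / 8 9 1 3 4 5 6 2 7 / 2 4 5 7 6 9 3 8 1 / 4 1 9 8 2 3 7 6 5 / 5 2 6 4 9 7 8 1 3 / 7 8 3 1 5 6 2 9 4 / 9 7 4 6 8 1 5 3 2 / 3 5 8 9 7 2 1 4 6 / 1 6 2 5 3 4 9 7 8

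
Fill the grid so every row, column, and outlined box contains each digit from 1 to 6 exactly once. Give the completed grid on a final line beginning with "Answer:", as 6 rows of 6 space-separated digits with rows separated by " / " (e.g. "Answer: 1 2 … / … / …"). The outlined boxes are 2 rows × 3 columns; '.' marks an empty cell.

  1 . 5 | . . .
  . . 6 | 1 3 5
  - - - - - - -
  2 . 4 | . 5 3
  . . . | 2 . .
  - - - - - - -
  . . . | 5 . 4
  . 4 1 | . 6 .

Step 1. [r4c2∈{1,3,5,6}] col 2 places 5 nowhere but r4c2, so r4c2=5.
Step 2. [r5c3∈{2,3}] across col 3, 2 lands solely at r5c3 ⇒ r5c3=2.
Step 3. [r3c4∈{6}] r3c4's peers cover all but 6, so r3c4=6.
Step 4. [r1c5∈{2,4}] across col 5, 2 lands solely at r1c5 ⇒ r1c5=2.
Step 5. [r4c1∈{3,6}] row 4 places 6 nowhere but r4c1 ⇒ r4c1=6.
Step 6. [r5c1∈{3}] r5c1 is down to just 3, so r5c1=3.
Step 7. [r4c6∈{1}] r4c6 is down to just 1 ⇒ r4c6=1.
Step 8. [r5c2∈{6}] only 6 remains possible at r5c2 ⇒ r5c2=6.
Step 9. [r4c5∈{4}] only 4 remains possible at r4c5. So r4c5=4.
Step 10. [r2c2∈{2}] r2c2 is down to just 2, so r2c2=2.
Step 11. [r2c1∈{4}] r2c1 has the single candidate 4. So r2c1=4.
Step 12. [r1c2∈{3}] r1c2's peers cover all but 3, so r1c2=3.
Step 13. [r6c6∈{2}] r6c6 has the single candidate 2, so r6c6=2.
Step 14. [r5c5∈{1}] only 1 remains possible at r5c5. So r5c5=1.
Step 15. [r6c1∈{5}] r6c1's peers cover all but 5. So r6c1=5.
Step 16. [r4c3∈{3}] r4c3 has the single candidate 3 ⇒ r4c3=3.
Step 17. [r1c4∈{4}] nothing but 4 survives at r1c4 ⇒ r1c4=4.
Step 18. [r6c4∈{3}] nothing but 3 survives at r6c4. So r6c4=3.
Step 19. [r1c6∈{6}] r1c6 is down to just 6. So r1c6=6.
Step 20. [r3c2∈{1}] r3c2 has the single candidate 1. So r3c2=1.

Answer: 1 3 5 4 2 6 / 4 2 6 1 3 5 / 2 1 4 6 5 3 / 6 5 3 2 4 1 / 3 6 2 5 1 4 / 5 4 1 3 6 2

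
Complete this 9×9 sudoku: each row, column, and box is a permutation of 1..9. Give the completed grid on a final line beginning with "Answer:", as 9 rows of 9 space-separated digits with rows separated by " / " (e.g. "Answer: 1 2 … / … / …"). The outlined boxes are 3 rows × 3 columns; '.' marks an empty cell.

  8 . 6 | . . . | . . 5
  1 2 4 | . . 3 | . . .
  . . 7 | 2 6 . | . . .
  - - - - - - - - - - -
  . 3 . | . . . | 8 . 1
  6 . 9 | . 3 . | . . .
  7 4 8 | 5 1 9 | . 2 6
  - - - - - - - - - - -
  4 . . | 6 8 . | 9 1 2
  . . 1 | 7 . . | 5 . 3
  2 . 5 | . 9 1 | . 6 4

Step 1. [r4c8∈{4,5,7,9}] row 4 places 9 nowhere but r4c8 ⇒ r4c8=9.
Step 2. [r5c6∈{2,4,7,8}] 2 has one home in row 5: r5c6 ⇒ r5c6=2.
Step 3. [r3c6∈{4,5,8}] r3c6 is the only open cell in col 6 admitting 8, so r3c6=8.
Step 4. [r9c7∈{7}] r9c7 has the single candidate 7, so r9c7=7.
Step 5. [r1c2∈{9}] only 9 remains possible at r1c2, so r1c2=9.
Step 6. [r4c4∈{4}] r4c4's peers cover all but 4, so r4c4=4.
Step 7. [r1c7∈{1,2,3,4}] r1c7 is the only open cell in row 1 admitting 2 ⇒ r1c7=2.
Step 8. [r1c8∈{3,4,7}] row 1 places 3 nowhere but r1c8. So r1c8=3.
Step 9. [r2c9∈{7,8,9}] col 9 places 8 nowhere but r2c9, so r2c9=8.
Step 10. [r5c8∈{4,5,7}] in col 8, 5 fits only at r5c8. So r5c8=5.
Step 11. [r4c5∈{7}] only 7 remains possible at r4c5 ⇒ r4c5=7.
Step 12. [r8c6∈{4}] nothing but 4 survives at r8c6. So r8c6=4.
Step 13. [r3c1∈{3,5}] in row 3, 3 fits only at r3c1 ⇒ r3c1=3.
Step 14. [r3c8∈{4}] r3c8 has the single candidate 4. So r3c8=4.
Step 15. [r9c2∈{8}] r9c2's peers cover all but 8. So r9c2=8.
Step 16. [r2c5∈{5}] nothing but 5 survives at r2c5, so r2c5=5.
Step 17. [r5c2∈{1}] only 1 remains possible at r5c2. So r5c2=1.
Step 18. [r3c2∈{5}] nothing but 5 survives at r3c2 ⇒ r3c2=5.
Step 19. [r8c1∈{9}] only 9 remains possible at r8c1. So r8c1=9.
Step 20. [r5c9∈{7}] only 7 remains possible at r5c9. So r5c9=7.
Step 21. [r1c6∈{7}] r1c6 is down to just 7, so r1c6=7.
Step 22. [r1c5∈{4}] r1c5 is down to just 4 ⇒ r1c5=4.
Step 23. [r3c7∈{1}] r3c7's peers cover all but 1. So r3c7=1.
Step 24. [r3c9∈{9}] r3c9's peers cover all but 9 ⇒ r3c9=9.
Step 25. [r8c2∈{6}] only 6 remains possible at r8c2 ⇒ r8c2=6.
Step 26. [r4c1∈{5}] r4c1 is down to just 5 ⇒ r4c1=5.
Step 27. [r5c7∈{4}] r5c7 is down to just 4 ⇒ r5c7=4.
Step 28. [r8c8∈{8}] nothing but 8 survives at r8c8. So r8c8=8.
Step 29. [r9c4∈{3}] r9c4's peers cover all but 3. So r9c4=3.
Step 30. [r7c6∈{5}] r7c6 has the single candidate 5 ⇒ r7c6=5.
Step 31. [r7c3∈{3}] nothing but 3 survives at r7c3, so r7c3=3.
Step 32. [r1c4∈{1}] r1c4 has the single candidate 1, so r1c4=1.
Step 33. [r5c4∈{8}] r5c4's peers cover all but 8, so r5c4=8.
Step 34. [r8c5∈{2}] r8c5 is down to just 2 ⇒ r8c5=2.
Step 35. [r4c6∈{6}] r4c6 has the single candidate 6, so r4c6=6.
Step 36. [r2c8∈{7}] only 7 remains possible at r2c8 ⇒ r2c8=7.
Step 37. [r6c7∈{3}] nothing but 3 survives at r6c7. So r6c7=3.
Step 38. [r2c4∈{9}] r2c4 is down to just 9 ⇒ r2c4=9.
Step 39. [r7c2∈{7}] r7c2's peers cover all but 7, so r7c2=7.
Step 40. [r2c7∈{6}] r2c7's peers cover all but 6 ⇒ r2c7=6.
Step 41. [r4c3∈{2}] only 2 remains possible at r4c3, so r4c3=2.

Answer: 8 9 6 1 4 7 2 3 5 / 1 2 4 9 5 3 6 7 8 / 3 5 7 2 6 8 1 4 9 / 5 3 2 4 7 6 8 9 1 / 6 1 9 8 3 2 4 5 7 / 7 4 8 5 1 9 3 2 6 / 4 7 3 6 8 5 9 1 2 / 9 6 1 7 2 4 5 8 3 / 2 8 5 3 9 1 7 6 4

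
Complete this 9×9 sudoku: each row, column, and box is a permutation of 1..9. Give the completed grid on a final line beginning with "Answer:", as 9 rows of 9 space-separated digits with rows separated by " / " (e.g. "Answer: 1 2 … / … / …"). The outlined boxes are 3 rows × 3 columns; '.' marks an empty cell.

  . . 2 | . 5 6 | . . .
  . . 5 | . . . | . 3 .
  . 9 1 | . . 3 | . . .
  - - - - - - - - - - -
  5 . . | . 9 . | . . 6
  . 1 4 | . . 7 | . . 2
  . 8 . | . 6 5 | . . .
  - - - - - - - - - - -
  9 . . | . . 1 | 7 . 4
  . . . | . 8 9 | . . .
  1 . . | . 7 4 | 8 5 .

Step 1. [r2c5∈{1,2,4}] 1 has one home in col 5: r2c5 ⇒ r2c5=1.
Step 2. [r3c5∈{2,4}] r3c5 is the only open cell in col 5 admitting 4. So r3c5=4.
Step 3. [r7c5∈{2,3}] col 5 places 2 nowhere but r7c5. So r7c5=2.
Step 4. [r7c8∈{6}] only 6 remains possible at r7c8. So r7c8=6.
Step 5. [r5c5∈{3}] r5c5's peers cover all but 3, so r5c5=3.
Step 6. [r5c4∈{8}] r5c4's peers cover all but 8, so r5c4=8.
Step 7. [r6c3∈{3,7,9}] col 3 places 9 nowhere but r6c3 ⇒ r6c3=9.
Step 8. [r4c8∈{1,4,7,8}] r4c8 is the only open cell in row 4 admitting 8 ⇒ r4c8=8.
Step 9. [r9c2∈{2,3,6}] r9c2 is the only open cell in row 9 admitting 2. So r9c2=2.
Step 10. [r3c9∈{5,7,8}] r3c9 is the only open cell in col 9 admitting 5. So r3c9=5.
Step 11. [r3c1∈{6,7,8}] r3c1 is the only open cell in row 3 admitting 8 ⇒ r3c1=8.
Step 12. [r1c9∈{1,7,8,9}] across row 1, 8 lands solely at r1c9. So r1c9=8.
Step 13. [r4c6∈{2}] nothing but 2 survives at r4c6. So r4c6=2.
Step 14. [r6c1∈{2,3,7}] across row 6, 2 lands solely at r6c1 ⇒ r6c1=2.
Step 15. [r3c7∈{2,6}] across row 3, 6 lands solely at r3c7, so r3c7=6.
Step 16. [r5c8∈{9}] nothing but 9 survives at r5c8 ⇒ r5c8=9.
Step 17. [r9c9∈{3,9}] row 9 places 9 nowhere but r9c9, so r9c9=9.
Step 18. [r2c9∈{7}] nothing but 7 survives at r2c9 ⇒ r2c9=7.
Step 19. [r3c8∈{2}] r3c8 is down to just 2. So r3c8=2.
Step 20. [r8c8∈{1}] r8c8's peers cover all but 1. So r8c8=1.
Step 21. [r8c9∈{3}] nothing but 3 survives at r8c9. So r8c9=3.
Step 22. [r1c8∈{4}] r1c8's peers cover all but 4, so r1c8=4.
Step 23. [r6c7∈{1,3,4}] in row 6, 3 fits only at r6c7, so r6c7=3.
Step 24. [r6c9∈{1}] only 1 remains possible at r6c9, so r6c9=1.
Step 25. [r5c1∈{6}] r5c1 is down to just 6. So r5c1=6.
Step 26. [r2c1∈{4}] only 4 remains possible at r2c1, so r2c1=4.
Step 27. [r8c2∈{4,5,6,7}] 4 has one home in row 8: r8c2, so r8c2=4.
Step 28. [r8c4∈{5,6}] across row 8, 5 lands solely at r8c4 ⇒ r8c4=5.
Step 29. [r7c4∈{3}] r7c4's peers cover all but 3 ⇒ r7c4=3.
Step 30. [r2c7∈{9}] r2c7 has the single candidate 9, so r2c7=9.
Step 31. [r1c1∈{3,7}] 3 has one home in col 1: r1c1. So r1c1=3.
Step 32. [r8c3∈{6,7}] across row 8, 6 lands solely at r8c3, so r8c3=6.
Step 33. [r1c2∈{7}] r1c2 is down to just 7. So r1c2=7.
Step 34. [r4c2∈{3}] r4c2 is down to just 3 ⇒ r4c2=3.
Step 35. [r6c4∈{4}] only 4 remains possible at r6c4. So r6c4=4.
Step 36. [r4c3∈{7}] nothing but 7 survives at r4c3. So r4c3=7.
Step 37. [r4c7∈{4}] only 4 remains possible at r4c7 ⇒ r4c7=4.
Step 38. [r5c7∈{5}] r5c7 has the single candidate 5. So r5c7=5.
Step 39. [r9c3∈{3}] nothing but 3 survives at r9c3, so r9c3=3.
Step 40. [r2c2∈{6}] r2c2's peers cover all but 6, so r2c2=6.
Step 41. [r8c7∈{2}] r8c7 is down to just 2. So r8c7=2.
Step 42. [r1c4∈{9}] r1c4 is down to just 9. So r1c4=9.
Step 43. [r4c4∈{1}] only 1 remains possible at r4c4 ⇒ r4c4=1.
Step 44. [r7c2∈{5}] r7c2 is down to just 5 ⇒ r7c2=5.
Step 45. [r6c8∈{7}] r6c8 has the single candidate 7. So r6c8=7.
Step 46. [r3c4∈{7}] only 7 remains possible at r3c4, so r3c4=7.
Step 47. [r1c7∈{1}] nothing but 1 survives at r1c7 ⇒ r1c7=1.
Step 48. [r8c1∈{7}] nothing but 7 survives at r8c1. So r8c1=7.
Step 49. [r2c4∈{2}] r2c4 is down to just 2, so r2c4=2.
Step 50. [r2c6∈{8}] only 8 remains possible at r2c6. So r2c6=8.
Step 51. [r9c4∈{6}] r9c4 is down to just 6. So r9c4=6.
Step 52. [r7c3∈{8}] r7c3 is down to just 8, so r7c3=8.

Answer: 3 7 2 9 5 6 1 4 8 / 4 6 5 2 1 8 9 3 7 / 8 9 1 7 4 3 6 2 5 / 5 3 7 1 9 2 4 8 6 / 6 1 4 8 3 7 5 9 2 / 2 8 9 4 6 5 3 7 1 / 9 5 8 3 2 1 7 6 4 / 7 4 6 5 8 9 2 1 3 / 1 2 3 6 7 4 8 5 9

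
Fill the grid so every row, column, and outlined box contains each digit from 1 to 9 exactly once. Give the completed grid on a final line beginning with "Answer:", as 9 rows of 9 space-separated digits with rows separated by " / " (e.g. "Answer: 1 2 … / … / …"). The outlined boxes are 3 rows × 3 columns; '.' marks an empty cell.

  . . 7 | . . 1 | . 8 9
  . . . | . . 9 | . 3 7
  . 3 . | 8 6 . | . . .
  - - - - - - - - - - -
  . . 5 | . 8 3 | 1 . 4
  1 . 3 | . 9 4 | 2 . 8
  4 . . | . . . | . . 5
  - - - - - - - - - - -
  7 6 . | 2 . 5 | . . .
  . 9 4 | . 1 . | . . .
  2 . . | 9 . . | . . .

Step 1. [r6c7∈{3,6,7,9}] r6c7 is the only open cell in row 6 admitting 3 ⇒ r6c7=3.
Step 2. [r4c2∈{2,7}] across row 4, 2 lands solely at r4c2, so r4c2=2.
Step 3. [r1c5∈{2,3,4,5}] across row 1, 2 lands solely at r1c5 ⇒ r1c5=2.
Step 4. [r6c5∈{7}] r6c5 is down to just 7, so r6c5=7.
Step 5. [r2c5∈{4,5}] col 5 places 5 nowhere but r2c5, so r2c5=5.
Step 6. [r8c4∈{3,6,7}] 7 has one home in col 4: r8c4 ⇒ r8c4=7.
Step 7. [r9c7∈{4,5,6,7,8}] in col 7, 7 fits only at r9c7. So r9c7=7.
Step 8. [r4c4∈{6}] r4c4 is down to just 6 ⇒ r4c4=6.
Step 9. [r5c8∈{6,7}] row 5 places 6 nowhere but r5c8. So r5c8=6.
Step 10. [r2c3∈{1,2,6,8}] 2 has one home in row 2: r2c3, so r2c3=2.
Step 11. [r2c2∈{1,4,8}] row 2 places 1 nowhere but r2c2. So r2c2=1.
Step 12. [r1c2∈{4,5}] in col 2, 4 fits only at r1c2. So r1c2=4.
Step 13. [r9c2∈{5,8}] r9c2 is the only open cell in col 2 admitting 5, so r9c2=5.
Step 14. [r6c8∈{9}] r6c8 has the single candidate 9 ⇒ r6c8=9.
Step 15. [r8c1∈{3,8}] r8c1 is the only open cell in col 1 admitting 3 ⇒ r8c1=3.
Step 16. [r7c7∈{4,8,9}] row 7 places 9 nowhere but r7c7 ⇒ r7c7=9.
Step 17. [r7c3∈{1,8}] 8 has one home in row 7: r7c3. So r7c3=8.
Step 18. [r8c7∈{5,6,8}] r8c7 is the only open cell in col 7 admitting 8, so r8c7=8.
Step 19. [r9c3∈{1}] r9c3's peers cover all but 1 ⇒ r9c3=1.
Step 20. [r9c8∈{4}] only 4 remains possible at r9c8, so r9c8=4.
Step 21. [r8c8∈{2,5}] row 8 places 5 nowhere but r8c8 ⇒ r8c8=5.
Step 22. [r8c9∈{2,6}] 2 has one home in row 8: r8c9, so r8c9=2.
Step 23. [r3c7∈{4,5}] in row 3, 4 fits only at r3c7. So r3c7=4.
Step 24. [r1c7∈{5,6}] 5 has one home in col 7: r1c7 ⇒ r1c7=5.
Step 25. [r7c8∈{1}] only 1 remains possible at r7c8, so r7c8=1.
Step 26. [r9c9∈{3,6}] across col 9, 6 lands solely at r9c9 ⇒ r9c9=6.
Step 27. [r4c1∈{9}] r4c1's peers cover all but 9 ⇒ r4c1=9.
Step 28. [r9c5∈{3}] only 3 remains possible at r9c5. So r9c5=3.
Step 29. [r1c1∈{6}] r1c1 has the single candidate 6 ⇒ r1c1=6.
Step 30. [r2c1∈{8}] nothing but 8 survives at r2c1, so r2c1=8.
Step 31. [r9c6∈{8}] nothing but 8 survives at r9c6 ⇒ r9c6=8.
Step 32. [r7c9∈{3}] nothing but 3 survives at r7c9 ⇒ r7c9=3.
Step 33. [r8c6∈{6}] r8c6's peers cover all but 6 ⇒ r8c6=6.
Step 34. [r2c4∈{4}] nothing but 4 survives at r2c4 ⇒ r2c4=4.
Step 35. [r6c6∈{2}] only 2 remains possible at r6c6 ⇒ r6c6=2.
Step 36. [r3c3∈{9}] nothing but 9 survives at r3c3, so r3c3=9.
Step 37. [r4c8∈{7}] r4c8's peers cover all but 7, so r4c8=7.
Step 38. [r7c5∈{4}] r7c5's peers cover all but 4 ⇒ r7c5=4.
Step 39. [r6c4∈{1}] r6c4 has the single candidate 1, so r6c4=1.
Step 40. [r6c3∈{6}] r6c3 has the single candidate 6. So r6c3=6.
Step 41. [r5c4∈{5}] r5c4 is down to just 5 ⇒ r5c4=5.
Step 42. [r3c1∈{5}] r3c1's peers cover all but 5 ⇒ r3c1=5.
Step 43. [r2c7∈{6}] r2c7 has the single candidate 6, so r2c7=6.
Step 44. [r3c6∈{7}] r3c6 has the single candidate 7, so r3c6=7.
Step 45. [r5c2∈{7}] only 7 remains possible at r5c2, so r5c2=7.
Step 46. [r1c4∈{3}] r1c4 is down to just 3 ⇒ r1c4=3.
Step 47. [r3c9∈{1}] only 1 remains possible at r3c9, so r3c9=1.
Step 48. [r6c2∈{8}] r6c2 is down to just 8. So r6c2=8.
Step 49. [r3c8∈{2}] only 2 remains possible at r3c8. So r3c8=2.

Answer: 6 4 7 3 2 1 5 8 9 / 8 1 2 4 5 9 6 3 7 / 5 3 9 8 6 7 4 2 1 / 9 2 5 6 8 3 1 7 4 / 1 7 3 5 9 4 2 6 8 / 4 8 6 1 7 2 3 9 5 / 7 6 8 2 4 5 9 1 3 / 3 9 4 7 1 6 8 5 2 / 2 5 1 9 3 8 7 4 6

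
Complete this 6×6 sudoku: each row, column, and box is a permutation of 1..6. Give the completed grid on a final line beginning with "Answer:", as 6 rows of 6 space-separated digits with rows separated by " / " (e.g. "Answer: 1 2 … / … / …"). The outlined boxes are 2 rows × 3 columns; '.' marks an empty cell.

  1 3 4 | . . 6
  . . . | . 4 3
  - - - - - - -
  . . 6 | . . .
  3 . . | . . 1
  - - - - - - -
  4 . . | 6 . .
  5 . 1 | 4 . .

Step 1. [r3c1∈{2}] r3c1 is down to just 2. So r3c1=2.
Step 2. [r4c3∈{5}] r4c3's peers cover all but 5. So r4c3=5.
Step 3. [r5c2∈{2}] nothing but 2 survives at r5c2, so r5c2=2.
Step 4. [r4c4∈{2}] r4c4 is down to just 2. So r4c4=2.
Step 5. [r1c4∈{5}] r1c4 is down to just 5, so r1c4=5.
Step 6. [r6c5∈{2,3}] 3 has one home in row 6: r6c5. So r6c5=3.
Step 7. [r3c5∈{5}] only 5 remains possible at r3c5 ⇒ r3c5=5.
Step 8. [r6c2∈{6}] r6c2 is down to just 6, so r6c2=6.
Step 9. [r3c6∈{4}] r3c6's peers cover all but 4, so r3c6=4.
Step 10. [r5c3∈{3}] only 3 remains possible at r5c3, so r5c3=3.
Step 11. [r2c1∈{6}] r2c1's peers cover all but 6, so r2c1=6.
Step 12. [r3c2∈{1}] nothing but 1 survives at r3c2, so r3c2=1.
Step 13. [r6c6∈{2}] r6c6 is down to just 2, so r6c6=2.
Step 14. [r3c4∈{3}] r3c4 is down to just 3, so r3c4=3.
Step 15. [r2c3∈{2}] r2c3 has the single candidate 2. So r2c3=2.
Step 16. [r2c4∈{1}] nothing but 1 survives at r2c4. So r2c4=1.
Step 17. [r5c6∈{5}] r5c6's peers cover all but 5. So r5c6=5.
Step 18. [r5c5∈{1}] r5c5's peers cover all but 1. So r5c5=1.
Step 19. [r1c5∈{2}] r1c5 has the single candidate 2. So r1c5=2.
Step 20. [r4c2∈{4}] only 4 remains possible at r4c2, so r4c2=4.
Step 21. [r4c5∈{6}] r4c5's peers cover all but 6. So r4c5=6.
Step 22. [r2c2∈{5}] nothing but 5 survives at r2c2, so r2c2=5.

Answer: 1 3 4 5 2 6 / 6 5 2 1 4 3 / 2 1 6 3 5 4 / 3 4 5 2 6 1 / 4 2 3 6 1 5 / 5 6 1 4 3 2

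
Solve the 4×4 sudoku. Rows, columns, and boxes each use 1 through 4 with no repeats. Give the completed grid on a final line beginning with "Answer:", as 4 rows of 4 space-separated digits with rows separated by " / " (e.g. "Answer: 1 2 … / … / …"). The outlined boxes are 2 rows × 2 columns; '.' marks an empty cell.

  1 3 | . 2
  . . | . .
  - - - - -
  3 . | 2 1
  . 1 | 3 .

Step 1. [r2c2∈{2,4}] col 2 places 2 nowhere but r2c2. So r2c2=2.
Step 2. [r2c1∈{4}] r2c1 has the single candidate 4 ⇒ r2c1=4.
Step 3. [r2c4∈{3}] nothing but 3 survives at r2c4, so r2c4=3.
Step 4. [r2c3∈{1}] only 1 remains possible at r2c3, so r2c3=1.
Step 5. [r3c2∈{4}] r3c2 has the single candidate 4. So r3c2=4.
Step 6. [r4c1∈{2}] r4c1 is down to just 2. So r4c1=2.
Step 7. [r4c4∈{4}] r4c4's peers cover all but 4, so r4c4=4.
Step 8. [r1c3∈{4}] r1c3's peers cover all but 4 ⇒ r1c3=4.

Answer: 1 3 4 2 / 4 2 1 3 / 3 4 2 1 / 2 1 3 4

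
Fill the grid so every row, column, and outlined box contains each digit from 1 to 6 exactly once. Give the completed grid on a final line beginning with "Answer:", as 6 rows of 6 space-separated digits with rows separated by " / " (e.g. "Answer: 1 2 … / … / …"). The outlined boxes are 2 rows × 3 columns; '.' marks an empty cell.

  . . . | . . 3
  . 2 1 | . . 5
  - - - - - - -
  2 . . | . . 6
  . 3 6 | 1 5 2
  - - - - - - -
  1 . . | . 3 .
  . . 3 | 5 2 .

Step 1. [r4c1∈{4}] r4c1 is down to just 4. So r4c1=4.
Step 2. [r5c4∈{4,6}] r5c4 is the only open cell in box 6 admitting 6 ⇒ r5c4=6.
Step 3. [r2c4∈{4}] r2c4's peers cover all but 4, so r2c4=4.
Step 4. [r5c6∈{4}] only 4 remains possible at r5c6. So r5c6=4.
Step 5. [r5c2∈{5}] r5c2's peers cover all but 5 ⇒ r5c2=5.
Step 6. [r6c1∈{6}] nothing but 6 survives at r6c1. So r6c1=6.
Step 7. [r1c3∈{4,5}] col 3 places 4 nowhere but r1c3. So r1c3=4.
Step 8. [r2c5∈{6}] r2c5 has the single candidate 6 ⇒ r2c5=6.
Step 9. [r3c2∈{1}] r3c2 is down to just 1 ⇒ r3c2=1.
Step 10. [r3c4∈{3}] only 3 remains possible at r3c4, so r3c4=3.
Step 11. [r1c2∈{6}] r1c2's peers cover all but 6, so r1c2=6.
Step 12. [r3c5∈{4}] r3c5's peers cover all but 4. So r3c5=4.
Step 13. [r1c4∈{2}] r1c4 has the single candidate 2 ⇒ r1c4=2.
Step 14. [r1c5∈{1}] r1c5 is down to just 1. So r1c5=1.
Step 15. [r6c6∈{1}] only 1 remains possible at r6c6. So r6c6=1.
Step 16. [r5c3∈{2}] r5c3 has the single candidate 2 ⇒ r5c3=2.
Step 17. [r2c1∈{3}] only 3 remains possible at r2c1, so r2c1=3.
Step 18. [r6c2∈{4}] r6c2's peers cover all but 4, so r6c2=4.
Step 19. [r1c1∈{5}] only 5 remains possible at r1c1. So r1c1=5.
Step 20. [r3c3∈{5}] only 5 remains possible at r3c3, so r3c3=5.

Answer: 5 6 4 2 1 3 / 3 2 1 4 6 5 / 2 1 5 3 4 6 / 4 3 6 1 5 2 / 1 5 2 6 3 4 / 6 4 3 5 2 1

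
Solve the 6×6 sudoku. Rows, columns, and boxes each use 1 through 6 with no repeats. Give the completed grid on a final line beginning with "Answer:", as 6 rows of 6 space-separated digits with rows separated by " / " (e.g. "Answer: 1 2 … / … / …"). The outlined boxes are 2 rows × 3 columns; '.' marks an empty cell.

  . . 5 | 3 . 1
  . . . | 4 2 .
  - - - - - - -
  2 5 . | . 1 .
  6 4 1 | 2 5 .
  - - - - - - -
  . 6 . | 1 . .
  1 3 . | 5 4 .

Step 1. [r6c6∈{2,6}] 6 has one home in row 6: r6c6, so r6c6=6.
Step 2. [r5c6∈{2,3}] in col 6, 2 fits only at r5c6 ⇒ r5c6=2.
Step 3. [r3c3∈{3}] r3c3 is down to just 3, so r3c3=3.
Step 4. [r5c1∈{4,5}] r5c1 is the only open cell in row 5 admitting 5, so r5c1=5.
Step 5. [r5c3∈{4}] r5c3's peers cover all but 4. So r5c3=4.
Step 6. [r2c1∈{3}] r2c1 is down to just 3. So r2c1=3.
Step 7. [r4c6∈{3}] nothing but 3 survives at r4c6, so r4c6=3.
Step 8. [r1c5∈{6}] r1c5 has the single candidate 6, so r1c5=6.
Step 9. [r1c1∈{4}] only 4 remains possible at r1c1. So r1c1=4.
Step 10. [r2c6∈{5}] r2c6's peers cover all but 5, so r2c6=5.
Step 11. [r2c2∈{1}] r2c2 is down to just 1. So r2c2=1.
Step 12. [r2c3∈{6}] r2c3's peers cover all but 6 ⇒ r2c3=6.
Step 13. [r5c5∈{3}] only 3 remains possible at r5c5, so r5c5=3.
Step 14. [r3c4∈{6}] nothing but 6 survives at r3c4. So r3c4=6.
Step 15. [r6c3∈{2}] r6c3 is down to just 2. So r6c3=2.
Step 16. [r3c6∈{4}] only 4 remains possible at r3c6 ⇒ r3c6=4.
Step 17. [r1c2∈{2}] r1c2 is down to just 2. So r1c2=2.

Answer: 4 2 5 3 6 1 / 3 1 6 4 2 5 / 2 5 3 6 1 4 / 6 4 1 2 5 3 / 5 6 4 1 3 2 / 1 3 2 5 4 6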